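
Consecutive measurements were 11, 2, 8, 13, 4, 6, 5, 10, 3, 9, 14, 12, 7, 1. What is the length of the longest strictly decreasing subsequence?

6

Negate each value so 'decreasing' becomes 'increasing', then run patience tails on the negated sequence:
-11 → extends → [-11]
-2 → extends → [-11, -2]
-8 → replaces -2 → [-11, -8]
-13 → replaces -11 → [-13, -8]
-4 → extends → [-13, -8, -4]
-6 → replaces -4 → [-13, -8, -6]
-5 → extends → [-13, -8, -6, -5]
-10 → replaces -8 → [-13, -10, -6, -5]
-3 → extends → [-13, -10, -6, -5, -3]
-9 → replaces -6 → [-13, -10, -9, -5, -3]
-14 → replaces -13 → [-14, -10, -9, -5, -3]
-12 → replaces -10 → [-14, -12, -9, -5, -3]
-7 → replaces -5 → [-14, -12, -9, -7, -3]
-1 → extends → [-14, -12, -9, -7, -3, -1]
Six tails, so the longest strictly decreasing subsequence of the original has length 6.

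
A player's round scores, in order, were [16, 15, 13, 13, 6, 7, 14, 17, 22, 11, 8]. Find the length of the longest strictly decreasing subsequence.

Negate each value so 'decreasing' becomes 'increasing', then run patience tails on the negated sequence:
-16 → extends → [-16]
-15 → extends → [-16, -15]
-13 → extends → [-16, -15, -13]
-13 → already a tail → [-16, -15, -13]
-6 → extends → [-16, -15, -13, -6]
-7 → replaces -6 → [-16, -15, -13, -7]
-14 → replaces -13 → [-16, -15, -14, -7]
-17 → replaces -16 → [-17, -15, -14, -7]
-22 → replaces -17 → [-22, -15, -14, -7]
-11 → replaces -7 → [-22, -15, -14, -11]
-8 → extends → [-22, -15, -14, -11, -8]
Five tails, so the longest strictly decreasing subsequence of the original has length 5.

5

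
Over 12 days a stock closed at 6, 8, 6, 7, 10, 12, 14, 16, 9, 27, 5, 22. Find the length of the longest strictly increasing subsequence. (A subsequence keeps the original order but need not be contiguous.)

Let dp[i] be the length of the longest such subsequence ending at index i:
i:      1  2  3  4  5  6  7  8  9 10 11 12
a[i]:   6  8  6  7 10 12 14 16  9 27  5 22
dp:     1  2  1  2  3  4  5  6  3  7  1  7
Maximum dp value is 7.

7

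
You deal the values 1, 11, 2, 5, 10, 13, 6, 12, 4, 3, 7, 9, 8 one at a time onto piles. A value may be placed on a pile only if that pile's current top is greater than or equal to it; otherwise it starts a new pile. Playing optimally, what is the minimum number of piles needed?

6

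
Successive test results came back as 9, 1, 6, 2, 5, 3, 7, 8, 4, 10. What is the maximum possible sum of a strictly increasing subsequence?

33

Let S[i] be the best sum of a strictly increasing subsequence ending at i:
i:      1  2  3  4  5  6  7  8  9 10
a[i]:   9  1  6  2  5  3  7  8  4 10
S:      9  1  7  3  8  6 15 23 10 33
Maximum is 33 (e.g. 1 + 2 + 5 + 7 + 8 + 10).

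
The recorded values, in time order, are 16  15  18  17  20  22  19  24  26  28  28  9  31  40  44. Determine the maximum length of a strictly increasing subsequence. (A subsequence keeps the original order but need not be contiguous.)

10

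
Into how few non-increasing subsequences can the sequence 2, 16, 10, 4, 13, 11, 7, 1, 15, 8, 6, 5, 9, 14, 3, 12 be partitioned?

6

The minimum number of non-increasing subsequences covering a sequence equals the length of its longest strictly increasing subsequence.
LIS length is 6 (e.g. 2, 4, 7, 8, 9, 14), so 6 piles are needed.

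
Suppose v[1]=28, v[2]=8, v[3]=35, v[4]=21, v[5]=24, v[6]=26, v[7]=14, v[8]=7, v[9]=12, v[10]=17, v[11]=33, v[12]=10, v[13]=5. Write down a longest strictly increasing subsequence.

Patience tails give the LIS length; then backtrack through the dp parents:
28 → extends → [28]
8 → replaces 28 → [8]
35 → extends → [8, 35]
21 → replaces 35 → [8, 21]
24 → extends → [8, 21, 24]
26 → extends → [8, 21, 24, 26]
14 → replaces 21 → [8, 14, 24, 26]
7 → replaces 8 → [7, 14, 24, 26]
12 → replaces 14 → [7, 12, 24, 26]
17 → replaces 24 → [7, 12, 17, 26]
33 → extends → [7, 12, 17, 26, 33]
10 → replaces 12 → [7, 10, 17, 26, 33]
5 → replaces 7 → [5, 10, 17, 26, 33]
Length 5; one witness is 8, 21, 24, 26, 33.

8, 21, 24, 26, 33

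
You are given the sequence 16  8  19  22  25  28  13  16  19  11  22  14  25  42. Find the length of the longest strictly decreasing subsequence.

Let dp[i] be the longest strictly decreasing subsequence ending at i:
i:      1  2  3  4  5  6  7  8  9 10 11 12 13 14
a[i]:  16  8 19 22 25 28 13 16 19 11 22 14 25 42
dp:     1  2  1  1  1  1  2  2  2  3  2  3  2  1
Maximum is 3.

3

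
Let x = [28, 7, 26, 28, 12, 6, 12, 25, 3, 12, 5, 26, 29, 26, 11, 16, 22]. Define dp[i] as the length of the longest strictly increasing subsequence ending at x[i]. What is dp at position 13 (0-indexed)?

4

dp[i] = 1 + max{dp[j] : j<i, x[j]<x[i]} (or 1 if no such j):
i:      0  1  2  3  4  5  6  7  8  9 10 11 12 13 14 15 16
x[i]:  28  7 26 28 12  6 12 25  3 12  5 26 29 26 11 16 22
dp:     1  1  2  3  2  1  2  3  1  2  2  4  5  4  3  4  5
At index 13 the value is 4.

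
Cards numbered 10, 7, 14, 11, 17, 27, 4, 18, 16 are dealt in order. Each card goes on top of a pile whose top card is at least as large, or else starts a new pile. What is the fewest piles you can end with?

4

Place each on the leftmost legal pile:
10 → new pile 1 (tops now [10])
7 → pile 1 (tops now [7])
14 → new pile 2 (tops now [7, 14])
11 → pile 2 (tops now [7, 11])
17 → new pile 3 (tops now [7, 11, 17])
27 → new pile 4 (tops now [7, 11, 17, 27])
4 → pile 1 (tops now [4, 11, 17, 27])
18 → pile 4 (tops now [4, 11, 17, 18])
16 → pile 3 (tops now [4, 11, 16, 18])
Four piles.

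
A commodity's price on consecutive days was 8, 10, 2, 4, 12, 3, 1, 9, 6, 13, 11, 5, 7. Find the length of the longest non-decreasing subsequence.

4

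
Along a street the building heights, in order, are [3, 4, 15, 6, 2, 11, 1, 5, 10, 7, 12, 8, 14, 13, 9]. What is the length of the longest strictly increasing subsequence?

Track the smallest tail for each achievable length (strict):
3 → extends → [3]
4 → extends → [3, 4]
15 → extends → [3, 4, 15]
6 → replaces 15 → [3, 4, 6]
2 → replaces 3 → [2, 4, 6]
11 → extends → [2, 4, 6, 11]
1 → replaces 2 → [1, 4, 6, 11]
5 → replaces 6 → [1, 4, 5, 11]
10 → replaces 11 → [1, 4, 5, 10]
7 → replaces 10 → [1, 4, 5, 7]
12 → extends → [1, 4, 5, 7, 12]
8 → replaces 12 → [1, 4, 5, 7, 8]
14 → extends → [1, 4, 5, 7, 8, 14]
13 → replaces 14 → [1, 4, 5, 7, 8, 13]
9 → replaces 13 → [1, 4, 5, 7, 8, 9]
Six tails, so the longest strictly increasing subsequence has length 6 (e.g. 3, 4, 6, 11, 12, 14).

6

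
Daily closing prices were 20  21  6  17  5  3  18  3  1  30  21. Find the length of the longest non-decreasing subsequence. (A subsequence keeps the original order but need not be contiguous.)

4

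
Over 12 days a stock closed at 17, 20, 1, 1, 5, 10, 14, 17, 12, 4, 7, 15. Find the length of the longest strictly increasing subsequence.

5

Let dp[i] be the length of the longest such subsequence ending at index i:
i:      1  2  3  4  5  6  7  8  9 10 11 12
a[i]:  17 20  1  1  5 10 14 17 12  4  7 15
dp:     1  2  1  1  2  3  4  5  4  2  3  5
Maximum dp value is 5.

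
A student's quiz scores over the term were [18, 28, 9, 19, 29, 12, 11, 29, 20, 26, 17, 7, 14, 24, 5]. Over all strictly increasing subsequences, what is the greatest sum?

83

Let S[i] be the best sum of a strictly increasing subsequence ending at i:
i:      1  2  3  4  5  6  7  8  9 10 11 12 13 14 15
a[i]:  18 28  9 19 29 12 11 29 20 26 17  7 14 24  5
S:     18 46  9 37 75 21 20 75 57 83 38  7 35 81  5
Maximum is 83 (e.g. 18 + 19 + 20 + 26).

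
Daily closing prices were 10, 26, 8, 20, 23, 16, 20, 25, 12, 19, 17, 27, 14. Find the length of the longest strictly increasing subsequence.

5

Let dp[i] be the length of the longest such subsequence ending at index i:
i:      1  2  3  4  5  6  7  8  9 10 11 12 13
a[i]:  10 26  8 20 23 16 20 25 12 19 17 27 14
dp:     1  2  1  2  3  2  3  4  2  3  3  5  3
Maximum dp value is 5.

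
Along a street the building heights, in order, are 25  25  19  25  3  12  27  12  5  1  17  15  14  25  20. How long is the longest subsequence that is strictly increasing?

Track the smallest tail for each achievable length (strict):
25 → extends → [25]
25 → already a tail → [25]
19 → replaces 25 → [19]
25 → extends → [19, 25]
3 → replaces 19 → [3, 25]
12 → replaces 25 → [3, 12]
27 → extends → [3, 12, 27]
12 → already a tail → [3, 12, 27]
5 → replaces 12 → [3, 5, 27]
1 → replaces 3 → [1, 5, 27]
17 → replaces 27 → [1, 5, 17]
15 → replaces 17 → [1, 5, 15]
14 → replaces 15 → [1, 5, 14]
25 → extends → [1, 5, 14, 25]
20 → replaces 25 → [1, 5, 14, 20]
Four tails, so the longest strictly increasing subsequence has length 4 (e.g. 3, 12, 17, 25).

4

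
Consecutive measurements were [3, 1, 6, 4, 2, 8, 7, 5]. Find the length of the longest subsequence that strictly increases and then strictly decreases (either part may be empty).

inc[i] = longest strictly increasing subsequence ending at i; dec[i] = longest strictly decreasing subsequence starting at i:
i:     1 2 3 4 5 6 7 8
a[i]:  3 1 6 4 2 8 7 5
inc:   1 1 2 2 2 3 3 3
dec:   2 1 3 2 1 3 2 1
Best peak at i=6 (value 8): inc=3, dec=3, length 3+3−1 = 5.

5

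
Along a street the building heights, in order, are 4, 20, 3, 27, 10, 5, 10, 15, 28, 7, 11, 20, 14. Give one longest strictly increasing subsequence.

4, 5, 10, 15, 28

Patience tails give the LIS length; then backtrack through the dp parents:
4 → extends → [4]
20 → extends → [4, 20]
3 → replaces 4 → [3, 20]
27 → extends → [3, 20, 27]
10 → replaces 20 → [3, 10, 27]
5 → replaces 10 → [3, 5, 27]
10 → replaces 27 → [3, 5, 10]
15 → extends → [3, 5, 10, 15]
28 → extends → [3, 5, 10, 15, 28]
7 → replaces 10 → [3, 5, 7, 15, 28]
11 → replaces 15 → [3, 5, 7, 11, 28]
20 → replaces 28 → [3, 5, 7, 11, 20]
14 → replaces 20 → [3, 5, 7, 11, 14]
Length 5; one witness is 4, 5, 10, 15, 28.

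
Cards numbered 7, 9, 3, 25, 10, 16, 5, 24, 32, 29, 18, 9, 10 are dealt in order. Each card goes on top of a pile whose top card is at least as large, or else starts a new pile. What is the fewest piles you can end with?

6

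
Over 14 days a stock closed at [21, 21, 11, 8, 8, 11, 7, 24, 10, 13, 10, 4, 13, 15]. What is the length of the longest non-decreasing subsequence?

Track the smallest tail for each achievable length (allowing ties):
21 → extends → [21]
21 → extends → [21, 21]
11 → replaces 21 → [11, 21]
8 → replaces 11 → [8, 21]
8 → replaces 21 → [8, 8]
11 → extends → [8, 8, 11]
7 → replaces 8 → [7, 8, 11]
24 → extends → [7, 8, 11, 24]
10 → replaces 11 → [7, 8, 10, 24]
13 → replaces 24 → [7, 8, 10, 13]
10 → replaces 13 → [7, 8, 10, 10]
4 → replaces 7 → [4, 8, 10, 10]
13 → extends → [4, 8, 10, 10, 13]
15 → extends → [4, 8, 10, 10, 13, 15]
Six tails, so the longest non-decreasing subsequence has length 6 (e.g. 8, 8, 11, 13, 13, 15).

6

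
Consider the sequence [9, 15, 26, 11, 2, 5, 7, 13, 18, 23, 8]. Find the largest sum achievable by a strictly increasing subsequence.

Let S[i] be the best sum of a strictly increasing subsequence ending at i:
i:      1  2  3  4  5  6  7  8  9 10 11
a[i]:   9 15 26 11  2  5  7 13 18 23  8
S:      9 24 50 20  2  7 14 33 51 74 22
Maximum is 74 (e.g. 9 + 11 + 13 + 18 + 23).

74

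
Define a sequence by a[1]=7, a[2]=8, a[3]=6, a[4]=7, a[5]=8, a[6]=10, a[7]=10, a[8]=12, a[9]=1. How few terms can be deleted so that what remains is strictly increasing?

4

Fewest deletions = n − (longest strictly increasing subsequence).
Patience tails:
7 → extends → [7]
8 → extends → [7, 8]
6 → replaces 7 → [6, 8]
7 → replaces 8 → [6, 7]
8 → extends → [6, 7, 8]
10 → extends → [6, 7, 8, 10]
10 → already a tail → [6, 7, 8, 10]
12 → extends → [6, 7, 8, 10, 12]
1 → replaces 6 → [1, 7, 8, 10, 12]
Longest strictly increasing subsequence has length 5, so deletions = 9 − 5 = 4.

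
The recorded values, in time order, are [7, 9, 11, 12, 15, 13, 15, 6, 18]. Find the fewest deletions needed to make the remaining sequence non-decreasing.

2

Fewest deletions = n − (longest non-decreasing subsequence).
Patience tails:
7 → extends → [7]
9 → extends → [7, 9]
11 → extends → [7, 9, 11]
12 → extends → [7, 9, 11, 12]
15 → extends → [7, 9, 11, 12, 15]
13 → replaces 15 → [7, 9, 11, 12, 13]
15 → extends → [7, 9, 11, 12, 13, 15]
6 → replaces 7 → [6, 9, 11, 12, 13, 15]
18 → extends → [6, 9, 11, 12, 13, 15, 18]
Longest non-decreasing subsequence has length 7, so deletions = 9 − 7 = 2.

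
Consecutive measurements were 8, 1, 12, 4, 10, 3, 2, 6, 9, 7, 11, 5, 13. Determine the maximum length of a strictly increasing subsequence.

Let dp[i] be the length of the longest such subsequence ending at index i:
i:      1  2  3  4  5  6  7  8  9 10 11 12 13
a[i]:   8  1 12  4 10  3  2  6  9  7 11  5 13
dp:     1  1  2  2  3  2  2  3  4  4  5  3  6
Maximum dp value is 6.

6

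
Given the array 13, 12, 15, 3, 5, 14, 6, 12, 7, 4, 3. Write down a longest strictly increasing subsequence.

Patience tails give the LIS length; then backtrack through the dp parents:
13 → extends → [13]
12 → replaces 13 → [12]
15 → extends → [12, 15]
3 → replaces 12 → [3, 15]
5 → replaces 15 → [3, 5]
14 → extends → [3, 5, 14]
6 → replaces 14 → [3, 5, 6]
12 → extends → [3, 5, 6, 12]
7 → replaces 12 → [3, 5, 6, 7]
4 → replaces 5 → [3, 4, 6, 7]
3 → already a tail → [3, 4, 6, 7]
Length 4; one witness is 3, 5, 6, 12.

3, 5, 6, 12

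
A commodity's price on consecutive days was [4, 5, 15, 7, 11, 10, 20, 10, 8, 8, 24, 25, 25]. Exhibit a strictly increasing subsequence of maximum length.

Patience tails give the LIS length; then backtrack through the dp parents:
4 → extends → [4]
5 → extends → [4, 5]
15 → extends → [4, 5, 15]
7 → replaces 15 → [4, 5, 7]
11 → extends → [4, 5, 7, 11]
10 → replaces 11 → [4, 5, 7, 10]
20 → extends → [4, 5, 7, 10, 20]
10 → already a tail → [4, 5, 7, 10, 20]
8 → replaces 10 → [4, 5, 7, 8, 20]
8 → already a tail → [4, 5, 7, 8, 20]
24 → extends → [4, 5, 7, 8, 20, 24]
25 → extends → [4, 5, 7, 8, 20, 24, 25]
25 → already a tail → [4, 5, 7, 8, 20, 24, 25]
Length 7; one witness is 4, 5, 7, 11, 20, 24, 25.

4, 5, 7, 11, 20, 24, 25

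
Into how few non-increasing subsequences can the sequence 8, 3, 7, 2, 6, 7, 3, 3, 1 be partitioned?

3

Place each on the leftmost legal pile:
8 → new pile 1 (tops now [8])
3 → pile 1 (tops now [3])
7 → new pile 2 (tops now [3, 7])
2 → pile 1 (tops now [2, 7])
6 → pile 2 (tops now [2, 6])
7 → new pile 3 (tops now [2, 6, 7])
3 → pile 2 (tops now [2, 3, 7])
3 → pile 2 (tops now [2, 3, 7])
1 → pile 1 (tops now [1, 3, 7])
Three piles.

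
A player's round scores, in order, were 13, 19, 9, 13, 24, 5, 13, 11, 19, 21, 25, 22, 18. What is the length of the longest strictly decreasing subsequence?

Negate each value so 'decreasing' becomes 'increasing', then run patience tails on the negated sequence:
-13 → extends → [-13]
-19 → replaces -13 → [-19]
-9 → extends → [-19, -9]
-13 → replaces -9 → [-19, -13]
-24 → replaces -19 → [-24, -13]
-5 → extends → [-24, -13, -5]
-13 → already a tail → [-24, -13, -5]
-11 → replaces -5 → [-24, -13, -11]
-19 → replaces -13 → [-24, -19, -11]
-21 → replaces -19 → [-24, -21, -11]
-25 → replaces -24 → [-25, -21, -11]
-22 → replaces -21 → [-25, -22, -11]
-18 → replaces -11 → [-25, -22, -18]
Three tails, so the longest strictly decreasing subsequence of the original has length 3.

3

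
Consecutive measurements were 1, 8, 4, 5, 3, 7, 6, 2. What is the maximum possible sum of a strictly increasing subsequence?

Let S[i] be the best sum of a strictly increasing subsequence ending at i:
i:      1  2  3  4  5  6  7  8
a[i]:   1  8  4  5  3  7  6  2
S:      1  9  5 10  4 17 16  3
Maximum is 17 (e.g. 1 + 4 + 5 + 7).

17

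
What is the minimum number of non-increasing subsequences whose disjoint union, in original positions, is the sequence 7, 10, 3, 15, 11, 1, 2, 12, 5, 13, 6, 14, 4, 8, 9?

6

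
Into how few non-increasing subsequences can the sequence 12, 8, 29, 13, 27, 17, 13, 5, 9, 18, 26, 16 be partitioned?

5

Place each on the leftmost legal pile:
12 → new pile 1 (tops now [12])
8 → pile 1 (tops now [8])
29 → new pile 2 (tops now [8, 29])
13 → pile 2 (tops now [8, 13])
27 → new pile 3 (tops now [8, 13, 27])
17 → pile 3 (tops now [8, 13, 17])
13 → pile 2 (tops now [8, 13, 17])
5 → pile 1 (tops now [5, 13, 17])
9 → pile 2 (tops now [5, 9, 17])
18 → new pile 4 (tops now [5, 9, 17, 18])
26 → new pile 5 (tops now [5, 9, 17, 18, 26])
16 → pile 3 (tops now [5, 9, 16, 18, 26])
Five piles.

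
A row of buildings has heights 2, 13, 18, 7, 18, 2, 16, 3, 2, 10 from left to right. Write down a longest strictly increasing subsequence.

Patience tails give the LIS length; then backtrack through the dp parents:
2 → extends → [2]
13 → extends → [2, 13]
18 → extends → [2, 13, 18]
7 → replaces 13 → [2, 7, 18]
18 → already a tail → [2, 7, 18]
2 → already a tail → [2, 7, 18]
16 → replaces 18 → [2, 7, 16]
3 → replaces 7 → [2, 3, 16]
2 → already a tail → [2, 3, 16]
10 → replaces 16 → [2, 3, 10]
Length 3; one witness is 2, 13, 18.

2, 13, 18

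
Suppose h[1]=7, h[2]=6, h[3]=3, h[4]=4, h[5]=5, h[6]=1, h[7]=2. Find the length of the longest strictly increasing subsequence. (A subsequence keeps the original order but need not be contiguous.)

3

Track the smallest tail for each achievable length (strict):
7 → extends → [7]
6 → replaces 7 → [6]
3 → replaces 6 → [3]
4 → extends → [3, 4]
5 → extends → [3, 4, 5]
1 → replaces 3 → [1, 4, 5]
2 → replaces 4 → [1, 2, 5]
Three tails, so the longest strictly increasing subsequence has length 3 (e.g. 3, 4, 5).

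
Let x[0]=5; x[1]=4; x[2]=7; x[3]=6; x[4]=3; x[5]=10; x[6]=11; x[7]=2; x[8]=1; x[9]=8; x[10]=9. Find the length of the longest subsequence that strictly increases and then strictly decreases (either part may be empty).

inc[i] = longest strictly increasing subsequence ending at i; dec[i] = longest strictly decreasing subsequence starting at i:
i:      0  1  2  3  4  5  6  7  8  9 10
x[i]:   5  4  7  6  3 10 11  2  1  8  9
inc:    1  1  2  2  1  3  4  1  1  3  4
dec:    5  4  5  4  3  3  3  2  1  1  1
Best peak at i=2 (value 7): inc=2, dec=5, length 2+5−1 = 6.

6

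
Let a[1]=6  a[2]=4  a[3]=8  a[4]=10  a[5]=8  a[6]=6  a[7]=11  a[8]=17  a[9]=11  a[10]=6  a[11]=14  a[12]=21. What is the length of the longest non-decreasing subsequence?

7

Let dp[i] be the length of the longest such subsequence ending at index i:
i:      1  2  3  4  5  6  7  8  9 10 11 12
a[i]:   6  4  8 10  8  6 11 17 11  6 14 21
dp:     1  1  2  3  3  2  4  5  5  3  6  7
Maximum dp value is 7.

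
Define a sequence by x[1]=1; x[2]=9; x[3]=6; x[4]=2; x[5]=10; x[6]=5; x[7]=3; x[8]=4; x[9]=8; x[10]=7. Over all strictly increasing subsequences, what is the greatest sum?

20

Let S[i] be the best sum of a strictly increasing subsequence ending at i:
i:      1  2  3  4  5  6  7  8  9 10
x[i]:   1  9  6  2 10  5  3  4  8  7
S:      1 10  7  3 20  8  6 10 18 17
Maximum is 20 (e.g. 1 + 9 + 10).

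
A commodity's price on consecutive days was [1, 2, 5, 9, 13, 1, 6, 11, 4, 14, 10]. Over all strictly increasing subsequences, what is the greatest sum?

44

Let S[i] be the best sum of a strictly increasing subsequence ending at i:
i:      1  2  3  4  5  6  7  8  9 10 11
a[i]:   1  2  5  9 13  1  6 11  4 14 10
S:      1  3  8 17 30  1 14 28  7 44 27
Maximum is 44 (e.g. 1 + 2 + 5 + 9 + 13 + 14).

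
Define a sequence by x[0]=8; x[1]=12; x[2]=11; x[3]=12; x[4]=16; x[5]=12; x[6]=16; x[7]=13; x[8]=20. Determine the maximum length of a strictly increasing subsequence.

Let dp[i] be the length of the longest such subsequence ending at index i:
i:      0  1  2  3  4  5  6  7  8
x[i]:   8 12 11 12 16 12 16 13 20
dp:     1  2  2  3  4  3  4  4  5
Maximum dp value is 5.

5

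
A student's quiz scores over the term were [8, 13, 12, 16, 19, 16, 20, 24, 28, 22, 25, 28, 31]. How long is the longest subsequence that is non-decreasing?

9

Track the smallest tail for each achievable length (allowing ties):
8 → extends → [8]
13 → extends → [8, 13]
12 → replaces 13 → [8, 12]
16 → extends → [8, 12, 16]
19 → extends → [8, 12, 16, 19]
16 → replaces 19 → [8, 12, 16, 16]
20 → extends → [8, 12, 16, 16, 20]
24 → extends → [8, 12, 16, 16, 20, 24]
28 → extends → [8, 12, 16, 16, 20, 24, 28]
22 → replaces 24 → [8, 12, 16, 16, 20, 22, 28]
25 → replaces 28 → [8, 12, 16, 16, 20, 22, 25]
28 → extends → [8, 12, 16, 16, 20, 22, 25, 28]
31 → extends → [8, 12, 16, 16, 20, 22, 25, 28, 31]
Nine tails, so the longest non-decreasing subsequence has length 9 (e.g. 8, 13, 16, 19, 20, 24, 28, 28, 31).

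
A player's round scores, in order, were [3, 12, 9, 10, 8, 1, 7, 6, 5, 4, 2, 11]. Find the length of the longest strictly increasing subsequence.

4

Track the smallest tail for each achievable length (strict):
3 → extends → [3]
12 → extends → [3, 12]
9 → replaces 12 → [3, 9]
10 → extends → [3, 9, 10]
8 → replaces 9 → [3, 8, 10]
1 → replaces 3 → [1, 8, 10]
7 → replaces 8 → [1, 7, 10]
6 → replaces 7 → [1, 6, 10]
5 → replaces 6 → [1, 5, 10]
4 → replaces 5 → [1, 4, 10]
2 → replaces 4 → [1, 2, 10]
11 → extends → [1, 2, 10, 11]
Four tails, so the longest strictly increasing subsequence has length 4 (e.g. 3, 9, 10, 11).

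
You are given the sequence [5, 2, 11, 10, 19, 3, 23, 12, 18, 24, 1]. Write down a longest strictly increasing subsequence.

Patience tails give the LIS length; then backtrack through the dp parents:
5 → extends → [5]
2 → replaces 5 → [2]
11 → extends → [2, 11]
10 → replaces 11 → [2, 10]
19 → extends → [2, 10, 19]
3 → replaces 10 → [2, 3, 19]
23 → extends → [2, 3, 19, 23]
12 → replaces 19 → [2, 3, 12, 23]
18 → replaces 23 → [2, 3, 12, 18]
24 → extends → [2, 3, 12, 18, 24]
1 → replaces 2 → [1, 3, 12, 18, 24]
Length 5; one witness is 5, 11, 19, 23, 24.

5, 11, 19, 23, 24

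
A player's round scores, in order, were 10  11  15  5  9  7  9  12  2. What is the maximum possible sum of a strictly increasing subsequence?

36

Let S[i] be the best sum of a strictly increasing subsequence ending at i:
i:      1  2  3  4  5  6  7  8  9
a[i]:  10 11 15  5  9  7  9 12  2
S:     10 21 36  5 14 12 21 33  2
Maximum is 36 (e.g. 10 + 11 + 15).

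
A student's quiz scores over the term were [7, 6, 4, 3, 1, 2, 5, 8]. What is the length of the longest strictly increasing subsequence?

4

Let dp[i] be the length of the longest such subsequence ending at index i:
i:     1 2 3 4 5 6 7 8
a[i]:  7 6 4 3 1 2 5 8
dp:    1 1 1 1 1 2 3 4
Maximum dp value is 4.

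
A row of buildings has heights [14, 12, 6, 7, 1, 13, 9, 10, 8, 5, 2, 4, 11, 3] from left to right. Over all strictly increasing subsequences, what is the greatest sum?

43

Let S[i] be the best sum of a strictly increasing subsequence ending at i:
i:      1  2  3  4  5  6  7  8  9 10 11 12 13 14
a[i]:  14 12  6  7  1 13  9 10  8  5  2  4 11  3
S:     14 12  6 13  1 26 22 32 21  6  3  7 43  6
Maximum is 43 (e.g. 6 + 7 + 9 + 10 + 11).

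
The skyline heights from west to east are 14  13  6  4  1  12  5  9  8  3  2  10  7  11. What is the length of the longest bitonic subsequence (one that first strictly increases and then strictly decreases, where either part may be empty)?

inc[i] = longest strictly increasing subsequence ending at i; dec[i] = longest strictly decreasing subsequence starting at i:
i:      1  2  3  4  5  6  7  8  9 10 11 12 13 14
a[i]:  14 13  6  4  1 12  5  9  8  3  2 10  7 11
inc:    1  1  1  1  1  2  2  3  3  2  2  4  3  5
dec:    7  6  4  3  1  5  3  4  3  2  1  2  1  1
Best peak at i=1 (value 14): inc=1, dec=7, length 1+7−1 = 7.

7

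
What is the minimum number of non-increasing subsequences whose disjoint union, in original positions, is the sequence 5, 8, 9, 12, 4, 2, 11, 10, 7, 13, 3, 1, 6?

Place each on the leftmost legal pile:
5 → new pile 1 (tops now [5])
8 → new pile 2 (tops now [5, 8])
9 → new pile 3 (tops now [5, 8, 9])
12 → new pile 4 (tops now [5, 8, 9, 12])
4 → pile 1 (tops now [4, 8, 9, 12])
2 → pile 1 (tops now [2, 8, 9, 12])
11 → pile 4 (tops now [2, 8, 9, 11])
10 → pile 4 (tops now [2, 8, 9, 10])
7 → pile 2 (tops now [2, 7, 9, 10])
13 → new pile 5 (tops now [2, 7, 9, 10, 13])
3 → pile 2 (tops now [2, 3, 9, 10, 13])
1 → pile 1 (tops now [1, 3, 9, 10, 13])
6 → pile 3 (tops now [1, 3, 6, 10, 13])
Five piles.

5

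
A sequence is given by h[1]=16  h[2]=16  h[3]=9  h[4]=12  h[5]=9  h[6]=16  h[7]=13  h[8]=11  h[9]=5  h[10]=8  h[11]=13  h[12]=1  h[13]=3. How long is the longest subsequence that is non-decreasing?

Track the smallest tail for each achievable length (allowing ties):
16 → extends → [16]
16 → extends → [16, 16]
9 → replaces 16 → [9, 16]
12 → replaces 16 → [9, 12]
9 → replaces 12 → [9, 9]
16 → extends → [9, 9, 16]
13 → replaces 16 → [9, 9, 13]
11 → replaces 13 → [9, 9, 11]
5 → replaces 9 → [5, 9, 11]
8 → replaces 9 → [5, 8, 11]
13 → extends → [5, 8, 11, 13]
1 → replaces 5 → [1, 8, 11, 13]
3 → replaces 8 → [1, 3, 11, 13]
Four tails, so the longest non-decreasing subsequence has length 4 (e.g. 9, 12, 13, 13).

4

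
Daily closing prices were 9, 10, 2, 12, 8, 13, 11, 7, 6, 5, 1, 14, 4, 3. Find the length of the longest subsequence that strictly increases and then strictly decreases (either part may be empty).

10

inc[i] = longest strictly increasing subsequence ending at i; dec[i] = longest strictly decreasing subsequence starting at i:
i:      1  2  3  4  5  6  7  8  9 10 11 12 13 14
a[i]:   9 10  2 12  8 13 11  7  6  5  1 14  4  3
inc:    1  2  1  3  2  4  3  2  2  2  1  5  2  2
dec:    7  7  2  7  6  7  6  5  4  3  1  3  2  1
Best peak at i=6 (value 13): inc=4, dec=7, length 4+7−1 = 10.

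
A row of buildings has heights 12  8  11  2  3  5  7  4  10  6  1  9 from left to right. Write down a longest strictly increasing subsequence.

Patience tails give the LIS length; then backtrack through the dp parents:
12 → extends → [12]
8 → replaces 12 → [8]
11 → extends → [8, 11]
2 → replaces 8 → [2, 11]
3 → replaces 11 → [2, 3]
5 → extends → [2, 3, 5]
7 → extends → [2, 3, 5, 7]
4 → replaces 5 → [2, 3, 4, 7]
10 → extends → [2, 3, 4, 7, 10]
6 → replaces 7 → [2, 3, 4, 6, 10]
1 → replaces 2 → [1, 3, 4, 6, 10]
9 → replaces 10 → [1, 3, 4, 6, 9]
Length 5; one witness is 2, 3, 5, 7, 10.

2, 3, 5, 7, 10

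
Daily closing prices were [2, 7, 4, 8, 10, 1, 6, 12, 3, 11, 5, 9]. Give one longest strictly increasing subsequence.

Patience tails give the LIS length; then backtrack through the dp parents:
2 → extends → [2]
7 → extends → [2, 7]
4 → replaces 7 → [2, 4]
8 → extends → [2, 4, 8]
10 → extends → [2, 4, 8, 10]
1 → replaces 2 → [1, 4, 8, 10]
6 → replaces 8 → [1, 4, 6, 10]
12 → extends → [1, 4, 6, 10, 12]
3 → replaces 4 → [1, 3, 6, 10, 12]
11 → replaces 12 → [1, 3, 6, 10, 11]
5 → replaces 6 → [1, 3, 5, 10, 11]
9 → replaces 10 → [1, 3, 5, 9, 11]
Length 5; one witness is 2, 7, 8, 10, 12.

2, 7, 8, 10, 12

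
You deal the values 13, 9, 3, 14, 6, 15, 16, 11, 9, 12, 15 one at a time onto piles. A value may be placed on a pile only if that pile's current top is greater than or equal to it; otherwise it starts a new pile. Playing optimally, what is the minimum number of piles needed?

5

The minimum number of non-increasing subsequences covering a sequence equals the length of its longest strictly increasing subsequence.
LIS length is 5 (e.g. 3, 6, 11, 12, 15), so 5 piles are needed.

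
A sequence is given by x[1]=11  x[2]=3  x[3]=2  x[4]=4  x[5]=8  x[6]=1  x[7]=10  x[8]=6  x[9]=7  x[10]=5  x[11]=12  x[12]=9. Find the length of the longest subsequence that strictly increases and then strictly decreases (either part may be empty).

inc[i] = longest strictly increasing subsequence ending at i; dec[i] = longest strictly decreasing subsequence starting at i:
i:      1  2  3  4  5  6  7  8  9 10 11 12
x[i]:  11  3  2  4  8  1 10  6  7  5 12  9
inc:    1  1  1  2  3  1  4  3  4  3  5  5
dec:    4  3  2  2  3  1  3  2  2  1  2  1
Best peak at i=7 (value 10): inc=4, dec=3, length 4+3−1 = 6.

6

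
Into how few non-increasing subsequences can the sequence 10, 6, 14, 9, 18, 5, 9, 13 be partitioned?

Place each on the leftmost legal pile:
10 → new pile 1 (tops now [10])
6 → pile 1 (tops now [6])
14 → new pile 2 (tops now [6, 14])
9 → pile 2 (tops now [6, 9])
18 → new pile 3 (tops now [6, 9, 18])
5 → pile 1 (tops now [5, 9, 18])
9 → pile 2 (tops now [5, 9, 18])
13 → pile 3 (tops now [5, 9, 13])
Three piles.

3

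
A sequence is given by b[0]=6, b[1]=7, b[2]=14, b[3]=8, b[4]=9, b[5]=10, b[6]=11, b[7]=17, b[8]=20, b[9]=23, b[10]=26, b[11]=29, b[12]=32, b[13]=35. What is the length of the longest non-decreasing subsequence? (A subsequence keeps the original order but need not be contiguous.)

13

Let dp[i] be the length of the longest such subsequence ending at index i:
i:      0  1  2  3  4  5  6  7  8  9 10 11 12 13
b[i]:   6  7 14  8  9 10 11 17 20 23 26 29 32 35
dp:     1  2  3  3  4  5  6  7  8  9 10 11 12 13
Maximum dp value is 13.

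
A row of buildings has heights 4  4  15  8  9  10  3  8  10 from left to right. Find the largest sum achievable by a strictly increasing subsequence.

Let S[i] be the best sum of a strictly increasing subsequence ending at i:
i:      1  2  3  4  5  6  7  8  9
a[i]:   4  4 15  8  9 10  3  8 10
S:      4  4 19 12 21 31  3 12 31
Maximum is 31 (e.g. 4 + 8 + 9 + 10).

31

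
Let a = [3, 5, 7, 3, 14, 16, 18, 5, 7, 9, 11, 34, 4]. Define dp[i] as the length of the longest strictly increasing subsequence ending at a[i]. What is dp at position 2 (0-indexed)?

3

dp[i] = 1 + max{dp[j] : j<i, a[j]<a[i]} (or 1 if no such j):
i:      0  1  2  3  4  5  6  7  8  9 10 11 12
a[i]:   3  5  7  3 14 16 18  5  7  9 11 34  4
dp:     1  2  3  1  4  5  6  2  3  4  5  7  2
At index 2 the value is 3.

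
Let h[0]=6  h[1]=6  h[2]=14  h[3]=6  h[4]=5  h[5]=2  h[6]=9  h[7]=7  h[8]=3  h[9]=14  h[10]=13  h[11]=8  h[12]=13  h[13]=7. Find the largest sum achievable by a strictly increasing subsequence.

Let S[i] be the best sum of a strictly increasing subsequence ending at i:
i:      0  1  2  3  4  5  6  7  8  9 10 11 12 13
h[i]:   6  6 14  6  5  2  9  7  3 14 13  8 13  7
S:      6  6 20  6  5  2 15 13  5 29 28 21 34 13
Maximum is 34 (e.g. 6 + 7 + 8 + 13).

34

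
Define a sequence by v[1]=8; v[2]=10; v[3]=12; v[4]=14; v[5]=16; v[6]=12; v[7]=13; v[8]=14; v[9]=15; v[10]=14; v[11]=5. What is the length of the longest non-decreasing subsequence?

Track the smallest tail for each achievable length (allowing ties):
8 → extends → [8]
10 → extends → [8, 10]
12 → extends → [8, 10, 12]
14 → extends → [8, 10, 12, 14]
16 → extends → [8, 10, 12, 14, 16]
12 → replaces 14 → [8, 10, 12, 12, 16]
13 → replaces 16 → [8, 10, 12, 12, 13]
14 → extends → [8, 10, 12, 12, 13, 14]
15 → extends → [8, 10, 12, 12, 13, 14, 15]
14 → replaces 15 → [8, 10, 12, 12, 13, 14, 14]
5 → replaces 8 → [5, 10, 12, 12, 13, 14, 14]
Seven tails, so the longest non-decreasing subsequence has length 7 (e.g. 8, 10, 12, 12, 13, 14, 15).

7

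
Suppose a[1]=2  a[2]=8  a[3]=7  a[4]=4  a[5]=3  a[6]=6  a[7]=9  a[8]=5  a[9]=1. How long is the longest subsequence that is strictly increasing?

4

Track the smallest tail for each achievable length (strict):
2 → extends → [2]
8 → extends → [2, 8]
7 → replaces 8 → [2, 7]
4 → replaces 7 → [2, 4]
3 → replaces 4 → [2, 3]
6 → extends → [2, 3, 6]
9 → extends → [2, 3, 6, 9]
5 → replaces 6 → [2, 3, 5, 9]
1 → replaces 2 → [1, 3, 5, 9]
Four tails, so the longest strictly increasing subsequence has length 4 (e.g. 2, 4, 6, 9).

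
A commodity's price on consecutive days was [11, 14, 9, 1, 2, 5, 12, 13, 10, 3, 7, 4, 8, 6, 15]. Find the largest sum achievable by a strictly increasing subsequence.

51

Let S[i] be the best sum of a strictly increasing subsequence ending at i:
i:      1  2  3  4  5  6  7  8  9 10 11 12 13 14 15
a[i]:  11 14  9  1  2  5 12 13 10  3  7  4  8  6 15
S:     11 25  9  1  3  8 23 36 19  6 15 10 23 16 51
Maximum is 51 (e.g. 11 + 12 + 13 + 15).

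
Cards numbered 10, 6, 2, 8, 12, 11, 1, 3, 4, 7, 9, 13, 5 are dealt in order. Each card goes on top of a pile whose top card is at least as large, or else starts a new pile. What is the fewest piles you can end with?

The minimum number of non-increasing subsequences covering a sequence equals the length of its longest strictly increasing subsequence.
LIS length is 6 (e.g. 2, 3, 4, 7, 9, 13), so 6 piles are needed.

6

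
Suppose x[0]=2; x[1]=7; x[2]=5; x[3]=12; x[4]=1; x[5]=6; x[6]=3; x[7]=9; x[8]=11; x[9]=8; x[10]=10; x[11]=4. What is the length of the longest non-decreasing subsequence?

5

Let dp[i] be the length of the longest such subsequence ending at index i:
i:      0  1  2  3  4  5  6  7  8  9 10 11
x[i]:   2  7  5 12  1  6  3  9 11  8 10  4
dp:     1  2  2  3  1  3  2  4  5  4  5  3
Maximum dp value is 5.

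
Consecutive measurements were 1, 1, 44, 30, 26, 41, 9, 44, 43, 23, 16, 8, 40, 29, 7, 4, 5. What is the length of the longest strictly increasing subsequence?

4

Track the smallest tail for each achievable length (strict):
1 → extends → [1]
1 → already a tail → [1]
44 → extends → [1, 44]
30 → replaces 44 → [1, 30]
26 → replaces 30 → [1, 26]
41 → extends → [1, 26, 41]
9 → replaces 26 → [1, 9, 41]
44 → extends → [1, 9, 41, 44]
43 → replaces 44 → [1, 9, 41, 43]
23 → replaces 41 → [1, 9, 23, 43]
16 → replaces 23 → [1, 9, 16, 43]
8 → replaces 9 → [1, 8, 16, 43]
40 → replaces 43 → [1, 8, 16, 40]
29 → replaces 40 → [1, 8, 16, 29]
7 → replaces 8 → [1, 7, 16, 29]
4 → replaces 7 → [1, 4, 16, 29]
5 → replaces 16 → [1, 4, 5, 29]
Four tails, so the longest strictly increasing subsequence has length 4 (e.g. 1, 30, 41, 44).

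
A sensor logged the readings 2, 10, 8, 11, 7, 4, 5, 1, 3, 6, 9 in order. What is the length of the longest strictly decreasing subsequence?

5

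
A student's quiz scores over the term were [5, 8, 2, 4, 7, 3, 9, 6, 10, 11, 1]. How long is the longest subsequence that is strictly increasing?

Track the smallest tail for each achievable length (strict):
5 → extends → [5]
8 → extends → [5, 8]
2 → replaces 5 → [2, 8]
4 → replaces 8 → [2, 4]
7 → extends → [2, 4, 7]
3 → replaces 4 → [2, 3, 7]
9 → extends → [2, 3, 7, 9]
6 → replaces 7 → [2, 3, 6, 9]
10 → extends → [2, 3, 6, 9, 10]
11 → extends → [2, 3, 6, 9, 10, 11]
1 → replaces 2 → [1, 3, 6, 9, 10, 11]
Six tails, so the longest strictly increasing subsequence has length 6 (e.g. 2, 4, 7, 9, 10, 11).

6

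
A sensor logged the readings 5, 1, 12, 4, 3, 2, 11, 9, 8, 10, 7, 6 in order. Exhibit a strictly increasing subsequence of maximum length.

1, 4, 9, 10

Patience tails give the LIS length; then backtrack through the dp parents:
5 → extends → [5]
1 → replaces 5 → [1]
12 → extends → [1, 12]
4 → replaces 12 → [1, 4]
3 → replaces 4 → [1, 3]
2 → replaces 3 → [1, 2]
11 → extends → [1, 2, 11]
9 → replaces 11 → [1, 2, 9]
8 → replaces 9 → [1, 2, 8]
10 → extends → [1, 2, 8, 10]
7 → replaces 8 → [1, 2, 7, 10]
6 → replaces 7 → [1, 2, 6, 10]
Length 4; one witness is 1, 4, 9, 10.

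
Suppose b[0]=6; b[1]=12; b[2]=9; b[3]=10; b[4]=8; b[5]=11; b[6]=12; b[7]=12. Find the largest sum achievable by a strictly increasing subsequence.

Let S[i] be the best sum of a strictly increasing subsequence ending at i:
i:      0  1  2  3  4  5  6  7
b[i]:   6 12  9 10  8 11 12 12
S:      6 18 15 25 14 36 48 48
Maximum is 48 (e.g. 6 + 9 + 10 + 11 + 12).

48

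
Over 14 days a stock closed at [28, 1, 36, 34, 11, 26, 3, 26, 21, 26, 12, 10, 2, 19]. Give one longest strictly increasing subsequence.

1, 11, 21, 26

Patience tails give the LIS length; then backtrack through the dp parents:
28 → extends → [28]
1 → replaces 28 → [1]
36 → extends → [1, 36]
34 → replaces 36 → [1, 34]
11 → replaces 34 → [1, 11]
26 → extends → [1, 11, 26]
3 → replaces 11 → [1, 3, 26]
26 → already a tail → [1, 3, 26]
21 → replaces 26 → [1, 3, 21]
26 → extends → [1, 3, 21, 26]
12 → replaces 21 → [1, 3, 12, 26]
10 → replaces 12 → [1, 3, 10, 26]
2 → replaces 3 → [1, 2, 10, 26]
19 → replaces 26 → [1, 2, 10, 19]
Length 4; one witness is 1, 11, 21, 26.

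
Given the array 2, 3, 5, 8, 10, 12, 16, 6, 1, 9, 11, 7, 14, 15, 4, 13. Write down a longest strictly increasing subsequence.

2, 3, 5, 8, 10, 12, 14, 15

Patience tails give the LIS length; then backtrack through the dp parents:
2 → extends → [2]
3 → extends → [2, 3]
5 → extends → [2, 3, 5]
8 → extends → [2, 3, 5, 8]
10 → extends → [2, 3, 5, 8, 10]
12 → extends → [2, 3, 5, 8, 10, 12]
16 → extends → [2, 3, 5, 8, 10, 12, 16]
6 → replaces 8 → [2, 3, 5, 6, 10, 12, 16]
1 → replaces 2 → [1, 3, 5, 6, 10, 12, 16]
9 → replaces 10 → [1, 3, 5, 6, 9, 12, 16]
11 → replaces 12 → [1, 3, 5, 6, 9, 11, 16]
7 → replaces 9 → [1, 3, 5, 6, 7, 11, 16]
14 → replaces 16 → [1, 3, 5, 6, 7, 11, 14]
15 → extends → [1, 3, 5, 6, 7, 11, 14, 15]
4 → replaces 5 → [1, 3, 4, 6, 7, 11, 14, 15]
13 → replaces 14 → [1, 3, 4, 6, 7, 11, 13, 15]
Length 8; one witness is 2, 3, 5, 8, 10, 12, 14, 15.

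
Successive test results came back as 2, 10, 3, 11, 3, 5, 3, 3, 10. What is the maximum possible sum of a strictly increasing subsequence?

23

Let S[i] be the best sum of a strictly increasing subsequence ending at i:
i:      1  2  3  4  5  6  7  8  9
a[i]:   2 10  3 11  3  5  3  3 10
S:      2 12  5 23  5 10  5  5 20
Maximum is 23 (e.g. 2 + 10 + 11).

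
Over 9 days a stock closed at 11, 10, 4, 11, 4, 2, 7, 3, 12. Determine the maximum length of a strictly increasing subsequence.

3

Track the smallest tail for each achievable length (strict):
11 → extends → [11]
10 → replaces 11 → [10]
4 → replaces 10 → [4]
11 → extends → [4, 11]
4 → already a tail → [4, 11]
2 → replaces 4 → [2, 11]
7 → replaces 11 → [2, 7]
3 → replaces 7 → [2, 3]
12 → extends → [2, 3, 12]
Three tails, so the longest strictly increasing subsequence has length 3 (e.g. 10, 11, 12).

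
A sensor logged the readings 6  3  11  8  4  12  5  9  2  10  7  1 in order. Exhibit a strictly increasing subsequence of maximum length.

Patience tails give the LIS length; then backtrack through the dp parents:
6 → extends → [6]
3 → replaces 6 → [3]
11 → extends → [3, 11]
8 → replaces 11 → [3, 8]
4 → replaces 8 → [3, 4]
12 → extends → [3, 4, 12]
5 → replaces 12 → [3, 4, 5]
9 → extends → [3, 4, 5, 9]
2 → replaces 3 → [2, 4, 5, 9]
10 → extends → [2, 4, 5, 9, 10]
7 → replaces 9 → [2, 4, 5, 7, 10]
1 → replaces 2 → [1, 4, 5, 7, 10]
Length 5; one witness is 3, 4, 5, 9, 10.

3, 4, 5, 9, 10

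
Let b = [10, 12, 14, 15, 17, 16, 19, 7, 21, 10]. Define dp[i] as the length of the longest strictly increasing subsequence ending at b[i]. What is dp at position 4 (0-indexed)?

5

dp[i] = 1 + max{dp[j] : j<i, b[j]<b[i]} (or 1 if no such j):
i:      0  1  2  3  4  5  6  7  8  9
b[i]:  10 12 14 15 17 16 19  7 21 10
dp:     1  2  3  4  5  5  6  1  7  2
At index 4 the value is 5.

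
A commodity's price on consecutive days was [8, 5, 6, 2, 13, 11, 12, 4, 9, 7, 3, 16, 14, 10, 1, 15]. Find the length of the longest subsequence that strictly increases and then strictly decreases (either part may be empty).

inc[i] = longest strictly increasing subsequence ending at i; dec[i] = longest strictly decreasing subsequence starting at i:
i:      1  2  3  4  5  6  7  8  9 10 11 12 13 14 15 16
a[i]:   8  5  6  2 13 11 12  4  9  7  3 16 14 10  1 15
inc:    1  1  2  1  3  3  4  2  3  3  2  5  5  4  1  6
dec:    5  4  4  2  6  5  5  3  4  3  2  4  3  2  1  1
Best peak at i=5 (value 13): inc=3, dec=6, length 3+6−1 = 8.

8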